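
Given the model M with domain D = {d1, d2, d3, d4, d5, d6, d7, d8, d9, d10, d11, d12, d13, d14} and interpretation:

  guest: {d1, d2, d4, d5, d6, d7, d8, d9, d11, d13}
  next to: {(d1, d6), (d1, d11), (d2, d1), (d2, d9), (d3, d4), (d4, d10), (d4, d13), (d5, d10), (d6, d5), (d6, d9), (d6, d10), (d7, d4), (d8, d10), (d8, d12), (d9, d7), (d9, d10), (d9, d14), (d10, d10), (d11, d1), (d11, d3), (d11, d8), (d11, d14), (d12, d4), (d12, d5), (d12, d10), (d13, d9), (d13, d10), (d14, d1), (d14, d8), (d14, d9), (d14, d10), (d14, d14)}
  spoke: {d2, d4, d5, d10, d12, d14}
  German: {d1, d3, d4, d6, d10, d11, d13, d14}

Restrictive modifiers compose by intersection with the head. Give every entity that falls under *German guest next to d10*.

{d4, d6, d13}

⟦next to d10⟧ = {x : ⟨x, d10⟩ ∈ ⟦next to⟧} = {d4, d5, d6, d8, d9, d10, d12, d13, d14}
⟦guest⟧ = {d1, d2, d4, d5, d6, d7, d8, d9, d11, d13}
… ∩ ⟦next to d10⟧ = {d1, d2, d4, d5, d6, d7, d8, d9, d11, d13} ∩ {d4, d5, d6, d8, d9, d10, d12, d13, d14} = {d4, d5, d6, d8, d9, d13}
… ∩ ⟦German⟧ = {d4, d5, d6, d8, d9, d13} ∩ {d1, d3, d4, d6, d10, d11, d13, d14} = {d4, d6, d13}
So ⟦German guest next to d10⟧ = {d4, d6, d13}.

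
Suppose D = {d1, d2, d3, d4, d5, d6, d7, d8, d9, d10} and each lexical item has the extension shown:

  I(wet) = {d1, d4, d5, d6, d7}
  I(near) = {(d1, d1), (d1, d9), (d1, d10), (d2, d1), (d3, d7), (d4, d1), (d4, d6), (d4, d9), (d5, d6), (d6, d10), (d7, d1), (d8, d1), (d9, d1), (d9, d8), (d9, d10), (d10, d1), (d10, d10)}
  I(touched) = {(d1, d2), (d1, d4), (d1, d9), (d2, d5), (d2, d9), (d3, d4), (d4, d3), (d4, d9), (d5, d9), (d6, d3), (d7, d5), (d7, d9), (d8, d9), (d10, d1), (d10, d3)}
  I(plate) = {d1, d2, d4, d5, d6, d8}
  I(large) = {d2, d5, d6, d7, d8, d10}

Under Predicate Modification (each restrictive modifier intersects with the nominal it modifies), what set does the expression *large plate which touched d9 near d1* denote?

⟦which touched d9⟧ = {x : ⟨x, d9⟩ ∈ ⟦touched⟧} = {d1, d2, d4, d5, d7, d8}
⟦near d1⟧ = {x : ⟨x, d1⟩ ∈ ⟦near⟧} = {d1, d2, d4, d7, d8, d9, d10}
⟦plate⟧ = {d1, d2, d4, d5, d6, d8}
… ∩ ⟦which touched d9⟧ = {d1, d2, d4, d5, d6, d8} ∩ {d1, d2, d4, d5, d7, d8} = {d1, d2, d4, d5, d8}
… ∩ ⟦near d1⟧ = {d1, d2, d4, d5, d8} ∩ {d1, d2, d4, d7, d8, d9, d10} = {d1, d2, d4, d8}
… ∩ ⟦large⟧ = {d1, d2, d4, d8} ∩ {d2, d5, d6, d7, d8, d10} = {d2, d8}
So ⟦large plate which touched d9 near d1⟧ = {d2, d8}.

{d2, d8}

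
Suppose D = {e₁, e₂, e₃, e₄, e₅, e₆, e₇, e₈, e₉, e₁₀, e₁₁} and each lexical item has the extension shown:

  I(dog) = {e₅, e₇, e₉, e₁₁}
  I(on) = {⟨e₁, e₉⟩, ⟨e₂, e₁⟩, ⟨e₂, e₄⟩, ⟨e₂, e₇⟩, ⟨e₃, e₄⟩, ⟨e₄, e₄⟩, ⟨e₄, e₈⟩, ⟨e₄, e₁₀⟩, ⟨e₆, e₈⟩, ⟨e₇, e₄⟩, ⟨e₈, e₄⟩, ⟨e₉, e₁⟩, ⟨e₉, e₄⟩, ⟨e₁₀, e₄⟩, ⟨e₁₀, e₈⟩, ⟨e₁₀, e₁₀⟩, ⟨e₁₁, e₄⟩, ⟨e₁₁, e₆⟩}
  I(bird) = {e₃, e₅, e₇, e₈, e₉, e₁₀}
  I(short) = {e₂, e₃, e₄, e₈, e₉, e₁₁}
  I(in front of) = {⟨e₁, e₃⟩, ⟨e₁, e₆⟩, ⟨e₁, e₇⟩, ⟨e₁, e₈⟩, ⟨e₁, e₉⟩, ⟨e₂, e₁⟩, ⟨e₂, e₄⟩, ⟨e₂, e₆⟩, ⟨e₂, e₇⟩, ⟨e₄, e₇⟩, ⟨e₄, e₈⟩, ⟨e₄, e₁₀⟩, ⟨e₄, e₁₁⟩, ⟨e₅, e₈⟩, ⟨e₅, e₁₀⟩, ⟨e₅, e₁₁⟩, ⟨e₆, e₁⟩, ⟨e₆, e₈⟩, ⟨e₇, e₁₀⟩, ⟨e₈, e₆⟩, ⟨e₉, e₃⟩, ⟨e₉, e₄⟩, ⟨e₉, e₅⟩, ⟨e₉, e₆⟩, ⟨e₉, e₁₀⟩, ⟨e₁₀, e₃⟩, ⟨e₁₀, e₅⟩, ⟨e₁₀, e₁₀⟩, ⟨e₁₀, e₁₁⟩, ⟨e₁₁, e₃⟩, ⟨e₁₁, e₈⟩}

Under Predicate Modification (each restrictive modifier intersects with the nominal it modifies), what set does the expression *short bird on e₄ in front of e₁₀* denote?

{e₉}

⟦on e₄⟧ = {x : ⟨x, e₄⟩ ∈ ⟦on⟧} = {e₂, e₃, e₄, e₇, e₈, e₉, e₁₀, e₁₁}
⟦in front of e₁₀⟧ = {x : ⟨x, e₁₀⟩ ∈ ⟦in front of⟧} = {e₄, e₅, e₇, e₉, e₁₀}
⟦bird⟧ = {e₃, e₅, e₇, e₈, e₉, e₁₀}
… ∩ ⟦on e₄⟧ = {e₃, e₅, e₇, e₈, e₉, e₁₀} ∩ {e₂, e₃, e₄, e₇, e₈, e₉, e₁₀, e₁₁} = {e₃, e₇, e₈, e₉, e₁₀}
… ∩ ⟦in front of e₁₀⟧ = {e₃, e₇, e₈, e₉, e₁₀} ∩ {e₄, e₅, e₇, e₉, e₁₀} = {e₇, e₉, e₁₀}
… ∩ ⟦short⟧ = {e₇, e₉, e₁₀} ∩ {e₂, e₃, e₄, e₈, e₉, e₁₁} = {e₉}
So ⟦short bird on e₄ in front of e₁₀⟧ = {e₉}.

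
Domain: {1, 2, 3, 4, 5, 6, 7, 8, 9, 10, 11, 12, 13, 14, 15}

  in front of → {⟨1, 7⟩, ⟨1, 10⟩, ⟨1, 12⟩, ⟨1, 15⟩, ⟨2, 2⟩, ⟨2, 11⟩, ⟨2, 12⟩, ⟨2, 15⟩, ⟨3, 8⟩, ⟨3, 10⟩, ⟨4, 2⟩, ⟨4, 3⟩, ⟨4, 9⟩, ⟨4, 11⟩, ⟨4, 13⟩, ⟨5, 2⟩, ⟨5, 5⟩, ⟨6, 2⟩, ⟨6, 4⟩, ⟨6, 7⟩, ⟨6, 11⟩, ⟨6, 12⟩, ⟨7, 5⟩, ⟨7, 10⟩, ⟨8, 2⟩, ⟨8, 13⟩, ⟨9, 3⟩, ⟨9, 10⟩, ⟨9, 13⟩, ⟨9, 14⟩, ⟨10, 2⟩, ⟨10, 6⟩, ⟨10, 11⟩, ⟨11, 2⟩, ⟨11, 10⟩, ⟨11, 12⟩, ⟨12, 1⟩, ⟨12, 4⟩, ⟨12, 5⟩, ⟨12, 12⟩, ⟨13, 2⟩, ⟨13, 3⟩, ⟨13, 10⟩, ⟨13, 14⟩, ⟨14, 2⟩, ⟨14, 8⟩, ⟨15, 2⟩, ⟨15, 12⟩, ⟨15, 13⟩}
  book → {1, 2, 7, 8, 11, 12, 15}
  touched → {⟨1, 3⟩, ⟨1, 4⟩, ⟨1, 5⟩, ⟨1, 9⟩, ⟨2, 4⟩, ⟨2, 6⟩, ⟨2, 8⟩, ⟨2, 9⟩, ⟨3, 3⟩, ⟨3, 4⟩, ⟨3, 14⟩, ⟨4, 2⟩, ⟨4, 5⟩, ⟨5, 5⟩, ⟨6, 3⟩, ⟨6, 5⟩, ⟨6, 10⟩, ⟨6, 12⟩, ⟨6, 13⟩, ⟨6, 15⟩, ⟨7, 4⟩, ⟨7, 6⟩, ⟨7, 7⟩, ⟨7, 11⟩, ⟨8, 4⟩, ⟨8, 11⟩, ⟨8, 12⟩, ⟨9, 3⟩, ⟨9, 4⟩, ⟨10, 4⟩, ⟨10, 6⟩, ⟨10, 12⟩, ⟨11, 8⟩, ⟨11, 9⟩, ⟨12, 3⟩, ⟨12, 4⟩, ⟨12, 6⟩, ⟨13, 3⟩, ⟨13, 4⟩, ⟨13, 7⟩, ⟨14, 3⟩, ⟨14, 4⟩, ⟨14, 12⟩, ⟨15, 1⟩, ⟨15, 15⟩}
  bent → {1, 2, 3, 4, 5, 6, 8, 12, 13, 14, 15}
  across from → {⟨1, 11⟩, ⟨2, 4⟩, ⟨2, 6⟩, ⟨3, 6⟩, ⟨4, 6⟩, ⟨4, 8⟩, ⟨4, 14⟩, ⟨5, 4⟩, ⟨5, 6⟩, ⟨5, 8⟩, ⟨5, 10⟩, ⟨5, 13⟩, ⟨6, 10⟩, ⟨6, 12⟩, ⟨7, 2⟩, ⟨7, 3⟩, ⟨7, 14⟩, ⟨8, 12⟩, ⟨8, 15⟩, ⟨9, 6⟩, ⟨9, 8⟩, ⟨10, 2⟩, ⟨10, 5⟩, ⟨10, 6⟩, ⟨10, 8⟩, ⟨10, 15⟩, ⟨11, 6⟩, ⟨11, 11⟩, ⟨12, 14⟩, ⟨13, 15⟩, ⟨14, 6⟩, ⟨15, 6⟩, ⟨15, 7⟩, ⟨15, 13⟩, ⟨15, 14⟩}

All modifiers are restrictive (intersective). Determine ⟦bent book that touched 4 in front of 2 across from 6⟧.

⟦that touched 4⟧ = {x : ⟨x, 4⟩ ∈ ⟦touched⟧} = {1, 2, 3, 7, 8, 9, 10, 12, 13, 14}
⟦in front of 2⟧ = {x : ⟨x, 2⟩ ∈ ⟦in front of⟧} = {2, 4, 5, 6, 8, 10, 11, 13, 14, 15}
⟦across from 6⟧ = {x : ⟨x, 6⟩ ∈ ⟦across from⟧} = {2, 3, 4, 5, 9, 10, 11, 14, 15}
⟦book⟧ = {1, 2, 7, 8, 11, 12, 15}
… ∩ ⟦that touched 4⟧ = {1, 2, 7, 8, 11, 12, 15} ∩ {1, 2, 3, 7, 8, 9, 10, 12, 13, 14} = {1, 2, 7, 8, 12}
… ∩ ⟦in front of 2⟧ = {1, 2, 7, 8, 12} ∩ {2, 4, 5, 6, 8, 10, 11, 13, 14, 15} = {2, 8}
… ∩ ⟦across from 6⟧ = {2, 8} ∩ {2, 3, 4, 5, 9, 10, 11, 14, 15} = {2}
… ∩ ⟦bent⟧ = {2} ∩ {1, 2, 3, 4, 5, 6, 8, 12, 13, 14, 15} = {2}
So ⟦bent book that touched 4 in front of 2 across from 6⟧ = {2}.

{2}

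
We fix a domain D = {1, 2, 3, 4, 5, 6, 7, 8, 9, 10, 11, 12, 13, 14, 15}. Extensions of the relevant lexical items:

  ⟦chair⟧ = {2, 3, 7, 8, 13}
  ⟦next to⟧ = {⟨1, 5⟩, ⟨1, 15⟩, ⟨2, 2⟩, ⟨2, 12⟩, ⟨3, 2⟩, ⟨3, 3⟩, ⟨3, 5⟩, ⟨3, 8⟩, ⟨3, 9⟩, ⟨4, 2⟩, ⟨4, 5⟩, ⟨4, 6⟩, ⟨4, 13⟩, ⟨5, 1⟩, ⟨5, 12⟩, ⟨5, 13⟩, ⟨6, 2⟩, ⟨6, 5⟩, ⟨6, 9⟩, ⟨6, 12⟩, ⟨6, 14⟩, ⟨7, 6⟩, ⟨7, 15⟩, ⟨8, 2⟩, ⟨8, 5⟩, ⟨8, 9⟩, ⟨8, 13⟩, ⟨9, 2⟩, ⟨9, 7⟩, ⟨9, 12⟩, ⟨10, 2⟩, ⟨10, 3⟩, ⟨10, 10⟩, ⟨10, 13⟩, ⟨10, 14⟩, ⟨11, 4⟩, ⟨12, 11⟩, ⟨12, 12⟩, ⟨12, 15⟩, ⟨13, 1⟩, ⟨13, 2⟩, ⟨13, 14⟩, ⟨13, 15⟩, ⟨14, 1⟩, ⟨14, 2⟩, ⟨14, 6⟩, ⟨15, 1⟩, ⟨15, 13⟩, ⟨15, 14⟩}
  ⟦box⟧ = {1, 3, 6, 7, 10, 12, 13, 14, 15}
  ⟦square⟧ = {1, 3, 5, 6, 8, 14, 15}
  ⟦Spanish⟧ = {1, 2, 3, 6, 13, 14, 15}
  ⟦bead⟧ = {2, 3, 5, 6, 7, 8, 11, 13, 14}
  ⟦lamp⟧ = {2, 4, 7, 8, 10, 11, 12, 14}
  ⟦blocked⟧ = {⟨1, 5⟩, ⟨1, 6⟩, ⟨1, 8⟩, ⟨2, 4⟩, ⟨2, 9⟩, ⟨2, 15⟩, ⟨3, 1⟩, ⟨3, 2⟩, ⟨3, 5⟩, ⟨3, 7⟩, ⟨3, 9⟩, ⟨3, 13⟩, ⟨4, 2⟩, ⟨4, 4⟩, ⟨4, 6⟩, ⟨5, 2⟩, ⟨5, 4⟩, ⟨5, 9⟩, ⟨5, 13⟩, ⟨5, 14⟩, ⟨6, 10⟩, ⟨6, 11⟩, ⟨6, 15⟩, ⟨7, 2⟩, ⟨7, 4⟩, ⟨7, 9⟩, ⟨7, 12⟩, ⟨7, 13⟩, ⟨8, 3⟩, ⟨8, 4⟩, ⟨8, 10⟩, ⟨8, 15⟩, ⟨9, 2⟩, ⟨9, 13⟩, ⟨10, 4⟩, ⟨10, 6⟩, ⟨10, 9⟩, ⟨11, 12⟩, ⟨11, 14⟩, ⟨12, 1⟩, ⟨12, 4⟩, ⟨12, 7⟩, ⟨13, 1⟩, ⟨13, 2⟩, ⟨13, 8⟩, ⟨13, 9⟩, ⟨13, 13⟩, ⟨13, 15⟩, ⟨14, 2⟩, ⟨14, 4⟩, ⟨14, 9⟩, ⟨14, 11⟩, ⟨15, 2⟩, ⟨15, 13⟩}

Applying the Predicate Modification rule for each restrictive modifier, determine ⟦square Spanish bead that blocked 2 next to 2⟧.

{3, 14}

⟦that blocked 2⟧ = {x : ⟨x, 2⟩ ∈ ⟦blocked⟧} = {3, 4, 5, 7, 9, 13, 14, 15}
⟦next to 2⟧ = {x : ⟨x, 2⟩ ∈ ⟦next to⟧} = {2, 3, 4, 6, 8, 9, 10, 13, 14}
⟦bead⟧ = {2, 3, 5, 6, 7, 8, 11, 13, 14}
… ∩ ⟦that blocked 2⟧ = {2, 3, 5, 6, 7, 8, 11, 13, 14} ∩ {3, 4, 5, 7, 9, 13, 14, 15} = {3, 5, 7, 13, 14}
… ∩ ⟦next to 2⟧ = {3, 5, 7, 13, 14} ∩ {2, 3, 4, 6, 8, 9, 10, 13, 14} = {3, 13, 14}
… ∩ ⟦square⟧ = {3, 13, 14} ∩ {1, 3, 5, 6, 8, 14, 15} = {3, 14}
… ∩ ⟦Spanish⟧ = {3, 14} ∩ {1, 2, 3, 6, 13, 14, 15} = {3, 14}
So ⟦square Spanish bead that blocked 2 next to 2⟧ = {3, 14}.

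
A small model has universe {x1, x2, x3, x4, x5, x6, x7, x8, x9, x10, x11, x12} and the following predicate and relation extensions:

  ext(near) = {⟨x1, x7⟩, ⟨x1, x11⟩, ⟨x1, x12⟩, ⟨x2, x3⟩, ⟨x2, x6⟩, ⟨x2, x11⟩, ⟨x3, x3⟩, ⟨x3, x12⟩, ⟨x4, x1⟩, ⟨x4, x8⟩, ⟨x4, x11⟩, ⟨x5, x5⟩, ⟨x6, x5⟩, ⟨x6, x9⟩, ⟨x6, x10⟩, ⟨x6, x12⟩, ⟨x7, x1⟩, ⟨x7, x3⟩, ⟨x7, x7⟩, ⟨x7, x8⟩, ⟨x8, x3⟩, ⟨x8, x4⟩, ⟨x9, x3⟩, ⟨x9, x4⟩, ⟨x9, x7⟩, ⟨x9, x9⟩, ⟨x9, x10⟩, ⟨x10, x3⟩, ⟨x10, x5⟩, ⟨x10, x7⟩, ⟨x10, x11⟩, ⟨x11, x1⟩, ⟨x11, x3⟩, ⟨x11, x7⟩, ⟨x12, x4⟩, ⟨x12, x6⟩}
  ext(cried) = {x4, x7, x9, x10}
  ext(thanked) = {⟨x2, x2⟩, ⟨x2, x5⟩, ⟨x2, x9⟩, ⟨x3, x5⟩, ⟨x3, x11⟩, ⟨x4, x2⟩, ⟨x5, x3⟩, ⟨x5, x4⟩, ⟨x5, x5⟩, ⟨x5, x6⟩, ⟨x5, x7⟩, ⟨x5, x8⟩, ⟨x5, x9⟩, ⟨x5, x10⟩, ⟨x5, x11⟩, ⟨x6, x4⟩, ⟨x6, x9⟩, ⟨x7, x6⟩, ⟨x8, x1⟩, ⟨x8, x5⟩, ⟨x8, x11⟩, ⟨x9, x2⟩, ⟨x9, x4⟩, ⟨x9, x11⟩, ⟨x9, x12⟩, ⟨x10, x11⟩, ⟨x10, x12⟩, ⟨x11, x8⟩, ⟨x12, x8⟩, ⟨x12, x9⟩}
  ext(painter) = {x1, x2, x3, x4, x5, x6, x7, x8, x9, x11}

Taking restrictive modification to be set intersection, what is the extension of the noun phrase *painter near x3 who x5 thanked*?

⟦near x3⟧ = {x : ⟨x, x3⟩ ∈ ⟦near⟧} = {x2, x3, x7, x8, x9, x10, x11}
⟦who x5 thanked⟧ = {x : ⟨x5, x⟩ ∈ ⟦thanked⟧} = {x3, x4, x5, x6, x7, x8, x9, x10, x11}
⟦painter⟧ = {x1, x2, x3, x4, x5, x6, x7, x8, x9, x11}
… ∩ ⟦near x3⟧ = {x1, x2, x3, x4, x5, x6, x7, x8, x9, x11} ∩ {x2, x3, x7, x8, x9, x10, x11} = {x2, x3, x7, x8, x9, x11}
… ∩ ⟦who x5 thanked⟧ = {x2, x3, x7, x8, x9, x11} ∩ {x3, x4, x5, x6, x7, x8, x9, x10, x11} = {x3, x7, x8, x9, x11}
So ⟦painter near x3 who x5 thanked⟧ = {x3, x7, x8, x9, x11}.

{x3, x7, x8, x9, x11}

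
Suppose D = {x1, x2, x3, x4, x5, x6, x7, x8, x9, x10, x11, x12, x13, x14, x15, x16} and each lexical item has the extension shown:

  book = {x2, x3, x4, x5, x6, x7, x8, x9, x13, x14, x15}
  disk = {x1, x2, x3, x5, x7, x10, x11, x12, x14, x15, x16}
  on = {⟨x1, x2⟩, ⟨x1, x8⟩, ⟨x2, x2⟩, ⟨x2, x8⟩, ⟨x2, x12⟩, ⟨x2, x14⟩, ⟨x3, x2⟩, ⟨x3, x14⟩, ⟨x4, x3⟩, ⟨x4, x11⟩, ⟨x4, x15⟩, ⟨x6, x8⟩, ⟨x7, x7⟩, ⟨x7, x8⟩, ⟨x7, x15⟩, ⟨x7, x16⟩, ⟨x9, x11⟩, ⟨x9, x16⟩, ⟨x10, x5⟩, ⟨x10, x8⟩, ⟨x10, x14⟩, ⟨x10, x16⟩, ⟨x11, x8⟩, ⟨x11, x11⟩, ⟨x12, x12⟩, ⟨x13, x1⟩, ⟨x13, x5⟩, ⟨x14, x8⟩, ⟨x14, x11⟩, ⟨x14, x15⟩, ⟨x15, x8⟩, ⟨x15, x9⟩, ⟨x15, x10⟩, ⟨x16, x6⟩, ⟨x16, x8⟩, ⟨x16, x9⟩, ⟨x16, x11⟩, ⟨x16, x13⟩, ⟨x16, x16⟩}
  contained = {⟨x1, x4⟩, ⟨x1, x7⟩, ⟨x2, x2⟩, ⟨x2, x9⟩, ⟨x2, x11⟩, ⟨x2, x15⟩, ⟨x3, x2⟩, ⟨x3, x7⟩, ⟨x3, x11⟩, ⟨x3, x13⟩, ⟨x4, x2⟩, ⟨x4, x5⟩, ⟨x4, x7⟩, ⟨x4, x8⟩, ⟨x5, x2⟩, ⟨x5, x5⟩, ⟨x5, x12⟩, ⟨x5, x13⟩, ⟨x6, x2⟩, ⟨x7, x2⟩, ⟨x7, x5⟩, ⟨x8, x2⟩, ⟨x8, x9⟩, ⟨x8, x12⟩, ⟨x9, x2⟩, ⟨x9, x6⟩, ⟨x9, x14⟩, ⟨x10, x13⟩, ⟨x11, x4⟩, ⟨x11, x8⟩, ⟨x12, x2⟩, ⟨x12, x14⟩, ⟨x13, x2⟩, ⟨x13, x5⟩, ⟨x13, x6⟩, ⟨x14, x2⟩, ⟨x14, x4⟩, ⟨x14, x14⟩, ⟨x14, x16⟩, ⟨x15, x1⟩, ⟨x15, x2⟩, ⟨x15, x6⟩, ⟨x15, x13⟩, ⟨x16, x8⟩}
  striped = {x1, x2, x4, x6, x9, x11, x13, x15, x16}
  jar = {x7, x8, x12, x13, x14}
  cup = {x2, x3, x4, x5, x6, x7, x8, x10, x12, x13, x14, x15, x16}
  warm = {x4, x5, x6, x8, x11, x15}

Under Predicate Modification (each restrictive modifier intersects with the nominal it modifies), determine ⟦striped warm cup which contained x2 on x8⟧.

⟦which contained x2⟧ = {x : ⟨x, x2⟩ ∈ ⟦contained⟧} = {x2, x3, x4, x5, x6, x7, x8, x9, x12, x13, x14, x15}
⟦on x8⟧ = {x : ⟨x, x8⟩ ∈ ⟦on⟧} = {x1, x2, x6, x7, x10, x11, x14, x15, x16}
⟦cup⟧ = {x2, x3, x4, x5, x6, x7, x8, x10, x12, x13, x14, x15, x16}
… ∩ ⟦which contained x2⟧ = {x2, x3, x4, x5, x6, x7, x8, x10, x12, x13, x14, x15, x16} ∩ {x2, x3, x4, x5, x6, x7, x8, x9, x12, x13, x14, x15} = {x2, x3, x4, x5, x6, x7, x8, x12, x13, x14, x15}
… ∩ ⟦on x8⟧ = {x2, x3, x4, x5, x6, x7, x8, x12, x13, x14, x15} ∩ {x1, x2, x6, x7, x10, x11, x14, x15, x16} = {x2, x6, x7, x14, x15}
… ∩ ⟦striped⟧ = {x2, x6, x7, x14, x15} ∩ {x1, x2, x4, x6, x9, x11, x13, x15, x16} = {x2, x6, x15}
… ∩ ⟦warm⟧ = {x2, x6, x15} ∩ {x4, x5, x6, x8, x11, x15} = {x6, x15}
So ⟦striped warm cup which contained x2 on x8⟧ = {x6, x15}.

{x6, x15}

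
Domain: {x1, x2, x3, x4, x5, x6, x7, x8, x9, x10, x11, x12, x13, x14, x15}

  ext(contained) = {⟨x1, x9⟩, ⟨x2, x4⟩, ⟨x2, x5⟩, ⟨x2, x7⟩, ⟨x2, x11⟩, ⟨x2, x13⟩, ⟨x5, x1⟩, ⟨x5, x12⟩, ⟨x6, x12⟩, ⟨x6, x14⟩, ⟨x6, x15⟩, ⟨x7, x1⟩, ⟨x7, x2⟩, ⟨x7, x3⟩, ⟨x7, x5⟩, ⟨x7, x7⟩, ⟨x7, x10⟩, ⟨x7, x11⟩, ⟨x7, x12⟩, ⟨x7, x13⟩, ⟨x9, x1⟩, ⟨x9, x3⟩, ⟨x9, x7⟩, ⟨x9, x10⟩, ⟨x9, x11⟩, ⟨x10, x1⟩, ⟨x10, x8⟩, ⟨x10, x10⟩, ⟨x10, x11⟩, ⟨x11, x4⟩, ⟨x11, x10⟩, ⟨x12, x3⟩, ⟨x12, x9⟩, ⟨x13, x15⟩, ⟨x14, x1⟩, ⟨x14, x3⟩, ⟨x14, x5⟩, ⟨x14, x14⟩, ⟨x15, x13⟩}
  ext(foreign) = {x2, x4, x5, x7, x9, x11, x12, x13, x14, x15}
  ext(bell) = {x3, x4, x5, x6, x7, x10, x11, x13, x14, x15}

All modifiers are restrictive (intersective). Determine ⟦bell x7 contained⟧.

{x3, x5, x7, x10, x11, x13}

⟦x7 contained⟧ = {x : ⟨x7, x⟩ ∈ ⟦contained⟧} = {x1, x2, x3, x5, x7, x10, x11, x12, x13}
⟦bell⟧ = {x3, x4, x5, x6, x7, x10, x11, x13, x14, x15}
… ∩ ⟦x7 contained⟧ = {x3, x4, x5, x6, x7, x10, x11, x13, x14, x15} ∩ {x1, x2, x3, x5, x7, x10, x11, x12, x13} = {x3, x5, x7, x10, x11, x13}
So ⟦bell x7 contained⟧ = {x3, x5, x7, x10, x11, x13}.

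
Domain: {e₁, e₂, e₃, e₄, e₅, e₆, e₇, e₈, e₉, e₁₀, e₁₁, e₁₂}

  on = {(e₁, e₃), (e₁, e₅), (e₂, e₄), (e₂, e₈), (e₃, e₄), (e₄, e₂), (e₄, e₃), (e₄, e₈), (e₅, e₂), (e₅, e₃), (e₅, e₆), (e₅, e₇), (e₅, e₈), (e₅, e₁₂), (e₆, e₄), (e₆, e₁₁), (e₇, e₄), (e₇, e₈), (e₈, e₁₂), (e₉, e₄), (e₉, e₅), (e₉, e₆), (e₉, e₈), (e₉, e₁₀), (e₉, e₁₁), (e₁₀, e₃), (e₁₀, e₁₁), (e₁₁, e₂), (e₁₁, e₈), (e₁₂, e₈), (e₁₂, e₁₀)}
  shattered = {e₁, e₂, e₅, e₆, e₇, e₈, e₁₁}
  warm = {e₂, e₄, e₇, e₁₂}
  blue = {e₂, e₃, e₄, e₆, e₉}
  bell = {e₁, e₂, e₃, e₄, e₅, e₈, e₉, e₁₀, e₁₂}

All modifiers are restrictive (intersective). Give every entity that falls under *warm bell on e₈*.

{e₂, e₄, e₁₂}

⟦on e₈⟧ = {x : ⟨x, e₈⟩ ∈ ⟦on⟧} = {e₂, e₄, e₅, e₇, e₉, e₁₁, e₁₂}
⟦bell⟧ = {e₁, e₂, e₃, e₄, e₅, e₈, e₉, e₁₀, e₁₂}
… ∩ ⟦on e₈⟧ = {e₁, e₂, e₃, e₄, e₅, e₈, e₉, e₁₀, e₁₂} ∩ {e₂, e₄, e₅, e₇, e₉, e₁₁, e₁₂} = {e₂, e₄, e₅, e₉, e₁₂}
… ∩ ⟦warm⟧ = {e₂, e₄, e₅, e₉, e₁₂} ∩ {e₂, e₄, e₇, e₁₂} = {e₂, e₄, e₁₂}
So ⟦warm bell on e₈⟧ = {e₂, e₄, e₁₂}.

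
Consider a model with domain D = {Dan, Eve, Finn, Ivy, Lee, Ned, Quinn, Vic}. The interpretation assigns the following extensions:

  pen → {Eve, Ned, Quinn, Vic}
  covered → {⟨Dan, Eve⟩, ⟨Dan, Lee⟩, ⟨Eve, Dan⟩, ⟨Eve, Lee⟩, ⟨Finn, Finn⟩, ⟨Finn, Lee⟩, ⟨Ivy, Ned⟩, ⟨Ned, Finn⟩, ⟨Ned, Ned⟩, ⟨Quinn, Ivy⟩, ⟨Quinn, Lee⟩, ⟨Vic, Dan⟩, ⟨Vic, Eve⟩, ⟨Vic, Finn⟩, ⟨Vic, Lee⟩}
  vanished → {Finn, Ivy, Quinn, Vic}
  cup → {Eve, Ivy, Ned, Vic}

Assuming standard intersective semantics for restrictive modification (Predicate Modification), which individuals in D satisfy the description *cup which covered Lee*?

{Eve, Vic}

⟦which covered Lee⟧ = {x : ⟨x, Lee⟩ ∈ ⟦covered⟧} = {Dan, Eve, Finn, Quinn, Vic}
⟦cup⟧ = {Eve, Ivy, Ned, Vic}
… ∩ ⟦which covered Lee⟧ = {Eve, Ivy, Ned, Vic} ∩ {Dan, Eve, Finn, Quinn, Vic} = {Eve, Vic}
So ⟦cup which covered Lee⟧ = {Eve, Vic}.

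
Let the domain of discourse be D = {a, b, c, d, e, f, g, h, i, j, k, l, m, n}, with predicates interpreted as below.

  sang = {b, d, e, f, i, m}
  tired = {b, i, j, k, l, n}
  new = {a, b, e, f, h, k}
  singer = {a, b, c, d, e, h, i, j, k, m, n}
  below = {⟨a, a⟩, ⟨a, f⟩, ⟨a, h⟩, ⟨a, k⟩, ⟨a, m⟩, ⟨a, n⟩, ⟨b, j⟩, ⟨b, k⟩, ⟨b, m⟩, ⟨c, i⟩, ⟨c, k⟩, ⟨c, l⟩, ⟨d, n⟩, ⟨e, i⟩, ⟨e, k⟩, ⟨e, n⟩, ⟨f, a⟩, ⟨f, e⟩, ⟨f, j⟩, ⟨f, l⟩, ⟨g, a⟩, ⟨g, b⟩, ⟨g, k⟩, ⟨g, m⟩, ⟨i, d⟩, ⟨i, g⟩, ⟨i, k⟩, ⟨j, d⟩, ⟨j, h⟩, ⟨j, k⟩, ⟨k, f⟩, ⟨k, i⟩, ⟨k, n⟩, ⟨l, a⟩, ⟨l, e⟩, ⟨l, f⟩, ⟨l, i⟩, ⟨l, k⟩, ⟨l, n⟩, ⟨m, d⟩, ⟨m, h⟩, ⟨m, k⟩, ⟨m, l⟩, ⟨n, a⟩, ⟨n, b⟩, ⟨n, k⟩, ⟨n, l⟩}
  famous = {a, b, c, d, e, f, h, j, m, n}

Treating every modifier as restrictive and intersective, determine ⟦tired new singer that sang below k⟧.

⟦that sang⟧ = ⟦sang⟧ = {b, d, e, f, i, m}
⟦below k⟧ = {x : ⟨x, k⟩ ∈ ⟦below⟧} = {a, b, c, e, g, i, j, l, m, n}
⟦singer⟧ = {a, b, c, d, e, h, i, j, k, m, n}
… ∩ ⟦that sang⟧ = {a, b, c, d, e, h, i, j, k, m, n} ∩ {b, d, e, f, i, m} = {b, d, e, i, m}
… ∩ ⟦below k⟧ = {b, d, e, i, m} ∩ {a, b, c, e, g, i, j, l, m, n} = {b, e, i, m}
… ∩ ⟦tired⟧ = {b, e, i, m} ∩ {b, i, j, k, l, n} = {b, i}
… ∩ ⟦new⟧ = {b, i} ∩ {a, b, e, f, h, k} = {b}
So ⟦tired new singer that sang below k⟧ = {b}.

{b}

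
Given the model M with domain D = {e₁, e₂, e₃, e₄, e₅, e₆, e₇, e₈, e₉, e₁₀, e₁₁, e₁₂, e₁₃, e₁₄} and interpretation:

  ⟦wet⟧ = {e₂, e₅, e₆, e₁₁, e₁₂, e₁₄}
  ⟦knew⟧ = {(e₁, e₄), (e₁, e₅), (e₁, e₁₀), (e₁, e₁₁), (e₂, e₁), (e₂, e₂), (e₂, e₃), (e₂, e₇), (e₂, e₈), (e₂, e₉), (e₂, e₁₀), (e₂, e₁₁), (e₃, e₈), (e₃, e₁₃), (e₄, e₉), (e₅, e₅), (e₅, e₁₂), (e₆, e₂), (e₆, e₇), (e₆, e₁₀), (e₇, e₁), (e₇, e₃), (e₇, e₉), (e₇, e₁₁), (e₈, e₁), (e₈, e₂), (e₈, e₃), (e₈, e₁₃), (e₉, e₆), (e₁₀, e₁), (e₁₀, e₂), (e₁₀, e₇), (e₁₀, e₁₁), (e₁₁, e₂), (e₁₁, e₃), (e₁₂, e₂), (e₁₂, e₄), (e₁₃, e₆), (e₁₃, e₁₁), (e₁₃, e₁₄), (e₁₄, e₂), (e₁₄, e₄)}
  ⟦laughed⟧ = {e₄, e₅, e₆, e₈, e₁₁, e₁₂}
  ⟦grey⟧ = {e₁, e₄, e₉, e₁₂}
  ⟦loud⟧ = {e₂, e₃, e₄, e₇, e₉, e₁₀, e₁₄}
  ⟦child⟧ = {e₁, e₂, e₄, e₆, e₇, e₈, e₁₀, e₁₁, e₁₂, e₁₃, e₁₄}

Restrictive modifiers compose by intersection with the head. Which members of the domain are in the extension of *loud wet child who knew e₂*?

{e₂, e₁₄}

⟦who knew e₂⟧ = {x : ⟨x, e₂⟩ ∈ ⟦knew⟧} = {e₂, e₆, e₈, e₁₀, e₁₁, e₁₂, e₁₄}
⟦child⟧ = {e₁, e₂, e₄, e₆, e₇, e₈, e₁₀, e₁₁, e₁₂, e₁₃, e₁₄}
… ∩ ⟦who knew e₂⟧ = {e₁, e₂, e₄, e₆, e₇, e₈, e₁₀, e₁₁, e₁₂, e₁₃, e₁₄} ∩ {e₂, e₆, e₈, e₁₀, e₁₁, e₁₂, e₁₄} = {e₂, e₆, e₈, e₁₀, e₁₁, e₁₂, e₁₄}
… ∩ ⟦loud⟧ = {e₂, e₆, e₈, e₁₀, e₁₁, e₁₂, e₁₄} ∩ {e₂, e₃, e₄, e₇, e₉, e₁₀, e₁₄} = {e₂, e₁₀, e₁₄}
… ∩ ⟦wet⟧ = {e₂, e₁₀, e₁₄} ∩ {e₂, e₅, e₆, e₁₁, e₁₂, e₁₄} = {e₂, e₁₄}
So ⟦loud wet child who knew e₂⟧ = {e₂, e₁₄}.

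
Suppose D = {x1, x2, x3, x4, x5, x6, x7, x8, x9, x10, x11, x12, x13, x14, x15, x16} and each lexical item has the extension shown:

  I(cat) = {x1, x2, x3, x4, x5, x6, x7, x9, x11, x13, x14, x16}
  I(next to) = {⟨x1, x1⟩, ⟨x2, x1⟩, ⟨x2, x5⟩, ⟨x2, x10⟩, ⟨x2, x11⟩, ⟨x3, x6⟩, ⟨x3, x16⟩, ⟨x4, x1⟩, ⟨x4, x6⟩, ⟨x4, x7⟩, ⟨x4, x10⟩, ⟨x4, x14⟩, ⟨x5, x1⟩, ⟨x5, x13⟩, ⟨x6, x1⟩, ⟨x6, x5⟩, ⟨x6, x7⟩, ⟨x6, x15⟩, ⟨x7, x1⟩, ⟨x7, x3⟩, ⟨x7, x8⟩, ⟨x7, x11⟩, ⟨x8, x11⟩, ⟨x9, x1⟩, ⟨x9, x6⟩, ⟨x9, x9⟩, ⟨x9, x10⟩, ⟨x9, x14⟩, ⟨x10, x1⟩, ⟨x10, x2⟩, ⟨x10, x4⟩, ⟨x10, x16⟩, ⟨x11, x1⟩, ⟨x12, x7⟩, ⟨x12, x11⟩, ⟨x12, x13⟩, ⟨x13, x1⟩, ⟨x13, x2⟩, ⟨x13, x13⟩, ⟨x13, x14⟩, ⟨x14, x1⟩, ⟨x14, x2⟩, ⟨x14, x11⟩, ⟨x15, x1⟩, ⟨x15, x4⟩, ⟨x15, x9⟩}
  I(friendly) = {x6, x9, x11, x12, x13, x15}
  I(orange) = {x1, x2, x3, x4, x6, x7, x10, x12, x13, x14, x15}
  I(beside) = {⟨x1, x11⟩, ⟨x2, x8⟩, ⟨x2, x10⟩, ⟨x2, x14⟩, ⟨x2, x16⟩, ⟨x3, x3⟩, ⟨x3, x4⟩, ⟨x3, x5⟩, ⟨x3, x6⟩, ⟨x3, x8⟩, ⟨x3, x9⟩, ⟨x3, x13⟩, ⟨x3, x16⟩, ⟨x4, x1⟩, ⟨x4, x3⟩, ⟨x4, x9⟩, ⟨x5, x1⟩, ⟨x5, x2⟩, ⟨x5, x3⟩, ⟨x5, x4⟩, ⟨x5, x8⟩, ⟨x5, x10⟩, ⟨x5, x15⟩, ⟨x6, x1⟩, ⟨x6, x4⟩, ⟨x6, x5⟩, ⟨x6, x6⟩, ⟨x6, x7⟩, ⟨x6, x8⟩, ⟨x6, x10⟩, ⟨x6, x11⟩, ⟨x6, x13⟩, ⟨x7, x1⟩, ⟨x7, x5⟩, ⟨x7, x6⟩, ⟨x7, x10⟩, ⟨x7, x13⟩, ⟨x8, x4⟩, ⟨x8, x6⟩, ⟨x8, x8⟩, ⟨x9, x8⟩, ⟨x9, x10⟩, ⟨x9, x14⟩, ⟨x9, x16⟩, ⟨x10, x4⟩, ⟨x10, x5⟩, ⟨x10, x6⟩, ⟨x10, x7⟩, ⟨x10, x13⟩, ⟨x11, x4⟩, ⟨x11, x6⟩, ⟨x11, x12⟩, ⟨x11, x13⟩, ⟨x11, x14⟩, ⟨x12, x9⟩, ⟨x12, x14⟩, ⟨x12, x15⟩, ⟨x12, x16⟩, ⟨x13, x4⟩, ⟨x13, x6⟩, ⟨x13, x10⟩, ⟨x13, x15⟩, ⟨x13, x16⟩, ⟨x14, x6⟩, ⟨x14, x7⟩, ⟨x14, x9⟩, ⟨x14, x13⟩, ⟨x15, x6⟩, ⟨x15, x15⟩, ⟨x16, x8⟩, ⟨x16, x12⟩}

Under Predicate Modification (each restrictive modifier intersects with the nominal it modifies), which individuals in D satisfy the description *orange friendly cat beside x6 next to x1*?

{x6, x13}

⟦beside x6⟧ = {x : ⟨x, x6⟩ ∈ ⟦beside⟧} = {x3, x6, x7, x8, x10, x11, x13, x14, x15}
⟦next to x1⟧ = {x : ⟨x, x1⟩ ∈ ⟦next to⟧} = {x1, x2, x4, x5, x6, x7, x9, x10, x11, x13, x14, x15}
⟦cat⟧ = {x1, x2, x3, x4, x5, x6, x7, x9, x11, x13, x14, x16}
… ∩ ⟦beside x6⟧ = {x1, x2, x3, x4, x5, x6, x7, x9, x11, x13, x14, x16} ∩ {x3, x6, x7, x8, x10, x11, x13, x14, x15} = {x3, x6, x7, x11, x13, x14}
… ∩ ⟦next to x1⟧ = {x3, x6, x7, x11, x13, x14} ∩ {x1, x2, x4, x5, x6, x7, x9, x10, x11, x13, x14, x15} = {x6, x7, x11, x13, x14}
… ∩ ⟦orange⟧ = {x6, x7, x11, x13, x14} ∩ {x1, x2, x3, x4, x6, x7, x10, x12, x13, x14, x15} = {x6, x7, x13, x14}
… ∩ ⟦friendly⟧ = {x6, x7, x13, x14} ∩ {x6, x9, x11, x12, x13, x15} = {x6, x13}
So ⟦orange friendly cat beside x6 next to x1⟧ = {x6, x13}.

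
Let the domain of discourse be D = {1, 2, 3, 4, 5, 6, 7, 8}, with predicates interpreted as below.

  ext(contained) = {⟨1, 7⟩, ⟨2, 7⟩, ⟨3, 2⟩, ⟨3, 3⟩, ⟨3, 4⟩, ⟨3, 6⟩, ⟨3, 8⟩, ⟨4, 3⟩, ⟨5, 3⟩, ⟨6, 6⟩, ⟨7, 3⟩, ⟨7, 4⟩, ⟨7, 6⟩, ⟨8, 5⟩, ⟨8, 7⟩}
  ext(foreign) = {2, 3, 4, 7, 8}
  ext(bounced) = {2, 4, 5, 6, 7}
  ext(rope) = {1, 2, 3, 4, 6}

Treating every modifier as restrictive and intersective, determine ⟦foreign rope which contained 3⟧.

{3, 4}

⟦which contained 3⟧ = {x : ⟨x, 3⟩ ∈ ⟦contained⟧} = {3, 4, 5, 7}
⟦rope⟧ = {1, 2, 3, 4, 6}
… ∩ ⟦which contained 3⟧ = {1, 2, 3, 4, 6} ∩ {3, 4, 5, 7} = {3, 4}
… ∩ ⟦foreign⟧ = {3, 4} ∩ {2, 3, 4, 7, 8} = {3, 4}
So ⟦foreign rope which contained 3⟧ = {3, 4}.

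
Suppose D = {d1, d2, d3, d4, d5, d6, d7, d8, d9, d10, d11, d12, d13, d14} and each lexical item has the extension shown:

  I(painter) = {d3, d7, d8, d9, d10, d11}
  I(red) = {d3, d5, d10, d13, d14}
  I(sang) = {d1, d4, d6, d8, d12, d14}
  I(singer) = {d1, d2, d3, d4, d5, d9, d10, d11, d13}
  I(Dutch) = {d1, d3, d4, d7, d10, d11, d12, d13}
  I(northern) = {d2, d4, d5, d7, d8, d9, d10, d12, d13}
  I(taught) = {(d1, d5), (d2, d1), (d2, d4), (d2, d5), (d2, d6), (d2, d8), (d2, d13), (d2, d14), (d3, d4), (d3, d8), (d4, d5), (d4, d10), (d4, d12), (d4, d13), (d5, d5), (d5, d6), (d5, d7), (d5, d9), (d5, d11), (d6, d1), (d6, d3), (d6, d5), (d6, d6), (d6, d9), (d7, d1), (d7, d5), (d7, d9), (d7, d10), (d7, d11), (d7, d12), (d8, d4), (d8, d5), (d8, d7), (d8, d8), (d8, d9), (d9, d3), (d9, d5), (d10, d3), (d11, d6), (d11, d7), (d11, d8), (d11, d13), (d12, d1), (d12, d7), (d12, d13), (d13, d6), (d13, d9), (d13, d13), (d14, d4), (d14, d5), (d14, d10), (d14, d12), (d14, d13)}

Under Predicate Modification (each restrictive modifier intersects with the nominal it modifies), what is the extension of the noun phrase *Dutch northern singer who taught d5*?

⟦who taught d5⟧ = {x : ⟨x, d5⟩ ∈ ⟦taught⟧} = {d1, d2, d4, d5, d6, d7, d8, d9, d14}
⟦singer⟧ = {d1, d2, d3, d4, d5, d9, d10, d11, d13}
… ∩ ⟦who taught d5⟧ = {d1, d2, d3, d4, d5, d9, d10, d11, d13} ∩ {d1, d2, d4, d5, d6, d7, d8, d9, d14} = {d1, d2, d4, d5, d9}
… ∩ ⟦Dutch⟧ = {d1, d2, d4, d5, d9} ∩ {d1, d3, d4, d7, d10, d11, d12, d13} = {d1, d4}
… ∩ ⟦northern⟧ = {d1, d4} ∩ {d2, d4, d5, d7, d8, d9, d10, d12, d13} = {d4}
So ⟦Dutch northern singer who taught d5⟧ = {d4}.

{d4}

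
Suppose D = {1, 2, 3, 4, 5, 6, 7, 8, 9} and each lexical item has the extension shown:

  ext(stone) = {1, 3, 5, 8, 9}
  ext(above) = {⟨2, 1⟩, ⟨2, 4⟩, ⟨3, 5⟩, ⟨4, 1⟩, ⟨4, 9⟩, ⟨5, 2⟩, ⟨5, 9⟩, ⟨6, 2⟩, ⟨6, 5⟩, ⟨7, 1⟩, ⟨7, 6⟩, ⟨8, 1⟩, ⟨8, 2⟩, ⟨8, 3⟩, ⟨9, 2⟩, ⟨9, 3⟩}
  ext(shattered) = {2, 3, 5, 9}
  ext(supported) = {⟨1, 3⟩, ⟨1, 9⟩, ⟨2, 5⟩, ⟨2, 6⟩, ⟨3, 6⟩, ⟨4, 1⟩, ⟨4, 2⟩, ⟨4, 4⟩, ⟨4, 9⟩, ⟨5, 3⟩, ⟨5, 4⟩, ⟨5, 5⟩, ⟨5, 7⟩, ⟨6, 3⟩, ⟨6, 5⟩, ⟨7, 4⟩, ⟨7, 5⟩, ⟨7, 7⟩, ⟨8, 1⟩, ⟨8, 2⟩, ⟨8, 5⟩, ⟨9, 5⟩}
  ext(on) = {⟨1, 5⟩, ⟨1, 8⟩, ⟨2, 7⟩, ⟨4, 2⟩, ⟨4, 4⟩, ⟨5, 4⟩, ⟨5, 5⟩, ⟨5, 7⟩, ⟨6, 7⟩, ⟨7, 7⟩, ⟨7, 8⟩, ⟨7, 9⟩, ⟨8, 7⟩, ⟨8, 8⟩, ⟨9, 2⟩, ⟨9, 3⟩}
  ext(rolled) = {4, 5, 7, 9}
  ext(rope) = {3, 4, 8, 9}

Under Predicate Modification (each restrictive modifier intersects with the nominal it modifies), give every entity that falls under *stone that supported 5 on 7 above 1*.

⟦that supported 5⟧ = {x : ⟨x, 5⟩ ∈ ⟦supported⟧} = {2, 5, 6, 7, 8, 9}
⟦on 7⟧ = {x : ⟨x, 7⟩ ∈ ⟦on⟧} = {2, 5, 6, 7, 8}
⟦above 1⟧ = {x : ⟨x, 1⟩ ∈ ⟦above⟧} = {2, 4, 7, 8}
⟦stone⟧ = {1, 3, 5, 8, 9}
… ∩ ⟦that supported 5⟧ = {1, 3, 5, 8, 9} ∩ {2, 5, 6, 7, 8, 9} = {5, 8, 9}
… ∩ ⟦on 7⟧ = {5, 8, 9} ∩ {2, 5, 6, 7, 8} = {5, 8}
… ∩ ⟦above 1⟧ = {5, 8} ∩ {2, 4, 7, 8} = {8}
So ⟦stone that supported 5 on 7 above 1⟧ = {8}.

{8}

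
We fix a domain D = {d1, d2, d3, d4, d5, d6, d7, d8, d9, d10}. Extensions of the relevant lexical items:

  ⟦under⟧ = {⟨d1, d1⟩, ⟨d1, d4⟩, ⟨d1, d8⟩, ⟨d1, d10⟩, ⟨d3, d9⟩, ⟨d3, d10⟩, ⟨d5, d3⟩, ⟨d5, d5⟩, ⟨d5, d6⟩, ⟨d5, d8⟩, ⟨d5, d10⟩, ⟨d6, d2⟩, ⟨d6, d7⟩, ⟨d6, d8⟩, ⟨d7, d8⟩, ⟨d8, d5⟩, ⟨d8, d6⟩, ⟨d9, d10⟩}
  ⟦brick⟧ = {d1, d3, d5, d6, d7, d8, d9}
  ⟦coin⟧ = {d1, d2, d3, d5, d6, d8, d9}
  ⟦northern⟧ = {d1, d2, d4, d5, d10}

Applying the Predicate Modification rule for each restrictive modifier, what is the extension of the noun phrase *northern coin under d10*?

{d1, d5}

⟦under d10⟧ = {x : ⟨x, d10⟩ ∈ ⟦under⟧} = {d1, d3, d5, d9}
⟦coin⟧ = {d1, d2, d3, d5, d6, d8, d9}
… ∩ ⟦under d10⟧ = {d1, d2, d3, d5, d6, d8, d9} ∩ {d1, d3, d5, d9} = {d1, d3, d5, d9}
… ∩ ⟦northern⟧ = {d1, d3, d5, d9} ∩ {d1, d2, d4, d5, d10} = {d1, d5}
So ⟦northern coin under d10⟧ = {d1, d5}.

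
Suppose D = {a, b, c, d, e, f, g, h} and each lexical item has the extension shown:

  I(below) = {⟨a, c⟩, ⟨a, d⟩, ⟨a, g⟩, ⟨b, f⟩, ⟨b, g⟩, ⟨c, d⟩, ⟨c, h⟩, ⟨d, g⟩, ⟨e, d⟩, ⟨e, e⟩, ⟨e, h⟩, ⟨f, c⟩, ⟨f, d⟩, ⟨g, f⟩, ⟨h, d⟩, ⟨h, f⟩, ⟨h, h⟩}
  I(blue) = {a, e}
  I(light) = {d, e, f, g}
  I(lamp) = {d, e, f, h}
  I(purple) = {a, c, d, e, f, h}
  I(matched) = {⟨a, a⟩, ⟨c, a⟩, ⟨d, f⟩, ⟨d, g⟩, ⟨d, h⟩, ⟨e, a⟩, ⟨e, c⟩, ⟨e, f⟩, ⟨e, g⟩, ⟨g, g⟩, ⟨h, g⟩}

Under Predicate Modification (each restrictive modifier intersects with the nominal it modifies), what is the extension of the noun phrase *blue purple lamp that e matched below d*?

{ }

⟦that e matched⟧ = {x : ⟨e, x⟩ ∈ ⟦matched⟧} = {a, c, f, g}
⟦below d⟧ = {x : ⟨x, d⟩ ∈ ⟦below⟧} = {a, c, e, f, h}
⟦lamp⟧ = {d, e, f, h}
… ∩ ⟦that e matched⟧ = {d, e, f, h} ∩ {a, c, f, g} = {f}
… ∩ ⟦below d⟧ = {f} ∩ {a, c, e, f, h} = {f}
… ∩ ⟦blue⟧ = {f} ∩ {a, e} = ∅
… ∩ ⟦purple⟧ = ∅ ∩ {a, c, d, e, f, h} = ∅
So ⟦blue purple lamp that e matched below d⟧ = { }.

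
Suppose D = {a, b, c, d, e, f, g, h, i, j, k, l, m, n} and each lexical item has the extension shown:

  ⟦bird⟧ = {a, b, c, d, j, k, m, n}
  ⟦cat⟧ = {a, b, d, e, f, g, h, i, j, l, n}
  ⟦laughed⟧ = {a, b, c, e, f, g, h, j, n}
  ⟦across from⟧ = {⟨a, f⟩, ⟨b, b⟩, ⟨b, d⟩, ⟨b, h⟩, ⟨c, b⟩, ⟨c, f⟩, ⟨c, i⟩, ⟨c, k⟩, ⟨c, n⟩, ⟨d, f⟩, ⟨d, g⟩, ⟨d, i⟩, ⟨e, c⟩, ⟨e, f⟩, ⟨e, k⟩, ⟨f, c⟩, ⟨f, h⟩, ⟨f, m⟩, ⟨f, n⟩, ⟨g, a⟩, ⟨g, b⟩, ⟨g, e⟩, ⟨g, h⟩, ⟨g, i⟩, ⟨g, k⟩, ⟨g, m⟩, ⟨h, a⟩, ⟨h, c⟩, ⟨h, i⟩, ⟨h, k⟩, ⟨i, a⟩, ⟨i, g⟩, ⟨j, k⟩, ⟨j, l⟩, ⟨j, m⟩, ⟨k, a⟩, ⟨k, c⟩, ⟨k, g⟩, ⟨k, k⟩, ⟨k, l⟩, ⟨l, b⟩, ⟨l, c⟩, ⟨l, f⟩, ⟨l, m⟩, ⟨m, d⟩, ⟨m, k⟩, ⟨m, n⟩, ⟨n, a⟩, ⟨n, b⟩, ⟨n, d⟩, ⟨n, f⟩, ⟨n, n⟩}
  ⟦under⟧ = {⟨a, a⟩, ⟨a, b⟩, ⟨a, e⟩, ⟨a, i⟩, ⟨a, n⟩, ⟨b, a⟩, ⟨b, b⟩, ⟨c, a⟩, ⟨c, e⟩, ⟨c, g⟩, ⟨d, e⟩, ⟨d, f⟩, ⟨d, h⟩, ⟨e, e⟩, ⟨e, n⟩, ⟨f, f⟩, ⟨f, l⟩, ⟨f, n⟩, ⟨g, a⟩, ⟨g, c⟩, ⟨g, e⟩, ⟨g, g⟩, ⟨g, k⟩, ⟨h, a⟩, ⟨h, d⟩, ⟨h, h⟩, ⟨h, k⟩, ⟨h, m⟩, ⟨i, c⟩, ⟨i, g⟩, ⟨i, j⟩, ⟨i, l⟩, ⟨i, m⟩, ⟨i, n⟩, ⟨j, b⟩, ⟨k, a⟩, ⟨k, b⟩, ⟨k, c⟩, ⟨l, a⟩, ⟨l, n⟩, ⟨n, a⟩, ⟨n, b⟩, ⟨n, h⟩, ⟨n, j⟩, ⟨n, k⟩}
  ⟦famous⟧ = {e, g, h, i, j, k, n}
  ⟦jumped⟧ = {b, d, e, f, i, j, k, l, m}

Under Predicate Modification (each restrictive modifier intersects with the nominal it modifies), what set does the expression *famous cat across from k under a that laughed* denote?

{g, h}

⟦across from k⟧ = {x : ⟨x, k⟩ ∈ ⟦across from⟧} = {c, e, g, h, j, k, m}
⟦under a⟧ = {x : ⟨x, a⟩ ∈ ⟦under⟧} = {a, b, c, g, h, k, l, n}
⟦that laughed⟧ = ⟦laughed⟧ = {a, b, c, e, f, g, h, j, n}
⟦cat⟧ = {a, b, d, e, f, g, h, i, j, l, n}
… ∩ ⟦across from k⟧ = {a, b, d, e, f, g, h, i, j, l, n} ∩ {c, e, g, h, j, k, m} = {e, g, h, j}
… ∩ ⟦under a⟧ = {e, g, h, j} ∩ {a, b, c, g, h, k, l, n} = {g, h}
… ∩ ⟦that laughed⟧ = {g, h} ∩ {a, b, c, e, f, g, h, j, n} = {g, h}
… ∩ ⟦famous⟧ = {g, h} ∩ {e, g, h, i, j, k, n} = {g, h}
So ⟦famous cat across from k under a that laughed⟧ = {g, h}.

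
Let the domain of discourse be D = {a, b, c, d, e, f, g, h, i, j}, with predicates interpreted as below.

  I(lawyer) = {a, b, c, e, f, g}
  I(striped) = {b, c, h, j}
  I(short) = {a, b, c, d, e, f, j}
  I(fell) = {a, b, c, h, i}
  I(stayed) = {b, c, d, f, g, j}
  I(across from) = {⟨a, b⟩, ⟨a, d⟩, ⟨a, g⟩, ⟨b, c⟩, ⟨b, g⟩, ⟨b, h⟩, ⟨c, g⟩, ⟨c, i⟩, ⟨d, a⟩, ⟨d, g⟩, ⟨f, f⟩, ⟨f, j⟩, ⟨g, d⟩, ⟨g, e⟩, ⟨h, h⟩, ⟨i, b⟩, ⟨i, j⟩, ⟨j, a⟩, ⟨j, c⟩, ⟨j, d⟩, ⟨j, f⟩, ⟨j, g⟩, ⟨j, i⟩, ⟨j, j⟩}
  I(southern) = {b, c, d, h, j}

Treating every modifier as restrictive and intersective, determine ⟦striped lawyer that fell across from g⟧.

{b, c}

⟦that fell⟧ = ⟦fell⟧ = {a, b, c, h, i}
⟦across from g⟧ = {x : ⟨x, g⟩ ∈ ⟦across from⟧} = {a, b, c, d, j}
⟦lawyer⟧ = {a, b, c, e, f, g}
… ∩ ⟦that fell⟧ = {a, b, c, e, f, g} ∩ {a, b, c, h, i} = {a, b, c}
… ∩ ⟦across from g⟧ = {a, b, c} ∩ {a, b, c, d, j} = {a, b, c}
… ∩ ⟦striped⟧ = {a, b, c} ∩ {b, c, h, j} = {b, c}
So ⟦striped lawyer that fell across from g⟧ = {b, c}.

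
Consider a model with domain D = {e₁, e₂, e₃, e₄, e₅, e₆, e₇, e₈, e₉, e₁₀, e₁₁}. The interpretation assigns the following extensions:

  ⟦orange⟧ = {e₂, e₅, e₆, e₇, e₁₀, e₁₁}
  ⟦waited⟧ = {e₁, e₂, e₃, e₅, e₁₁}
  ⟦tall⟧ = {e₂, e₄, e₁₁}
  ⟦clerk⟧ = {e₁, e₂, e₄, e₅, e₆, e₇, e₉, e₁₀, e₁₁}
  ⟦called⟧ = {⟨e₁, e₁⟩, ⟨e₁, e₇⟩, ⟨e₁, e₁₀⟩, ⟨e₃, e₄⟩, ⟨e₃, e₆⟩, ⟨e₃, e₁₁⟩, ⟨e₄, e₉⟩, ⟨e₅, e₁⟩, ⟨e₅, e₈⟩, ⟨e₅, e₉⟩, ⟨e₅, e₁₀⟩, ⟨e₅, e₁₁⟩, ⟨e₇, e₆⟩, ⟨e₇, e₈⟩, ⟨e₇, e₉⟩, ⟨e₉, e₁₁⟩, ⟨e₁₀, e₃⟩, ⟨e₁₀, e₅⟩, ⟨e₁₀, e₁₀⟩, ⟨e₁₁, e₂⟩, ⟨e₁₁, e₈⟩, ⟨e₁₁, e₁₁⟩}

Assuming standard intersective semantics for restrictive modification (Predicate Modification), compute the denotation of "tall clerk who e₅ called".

{e₁₁}

⟦who e₅ called⟧ = {x : ⟨e₅, x⟩ ∈ ⟦called⟧} = {e₁, e₈, e₉, e₁₀, e₁₁}
⟦clerk⟧ = {e₁, e₂, e₄, e₅, e₆, e₇, e₉, e₁₀, e₁₁}
… ∩ ⟦who e₅ called⟧ = {e₁, e₂, e₄, e₅, e₆, e₇, e₉, e₁₀, e₁₁} ∩ {e₁, e₈, e₉, e₁₀, e₁₁} = {e₁, e₉, e₁₀, e₁₁}
… ∩ ⟦tall⟧ = {e₁, e₉, e₁₀, e₁₁} ∩ {e₂, e₄, e₁₁} = {e₁₁}
So ⟦tall clerk who e₅ called⟧ = {e₁₁}.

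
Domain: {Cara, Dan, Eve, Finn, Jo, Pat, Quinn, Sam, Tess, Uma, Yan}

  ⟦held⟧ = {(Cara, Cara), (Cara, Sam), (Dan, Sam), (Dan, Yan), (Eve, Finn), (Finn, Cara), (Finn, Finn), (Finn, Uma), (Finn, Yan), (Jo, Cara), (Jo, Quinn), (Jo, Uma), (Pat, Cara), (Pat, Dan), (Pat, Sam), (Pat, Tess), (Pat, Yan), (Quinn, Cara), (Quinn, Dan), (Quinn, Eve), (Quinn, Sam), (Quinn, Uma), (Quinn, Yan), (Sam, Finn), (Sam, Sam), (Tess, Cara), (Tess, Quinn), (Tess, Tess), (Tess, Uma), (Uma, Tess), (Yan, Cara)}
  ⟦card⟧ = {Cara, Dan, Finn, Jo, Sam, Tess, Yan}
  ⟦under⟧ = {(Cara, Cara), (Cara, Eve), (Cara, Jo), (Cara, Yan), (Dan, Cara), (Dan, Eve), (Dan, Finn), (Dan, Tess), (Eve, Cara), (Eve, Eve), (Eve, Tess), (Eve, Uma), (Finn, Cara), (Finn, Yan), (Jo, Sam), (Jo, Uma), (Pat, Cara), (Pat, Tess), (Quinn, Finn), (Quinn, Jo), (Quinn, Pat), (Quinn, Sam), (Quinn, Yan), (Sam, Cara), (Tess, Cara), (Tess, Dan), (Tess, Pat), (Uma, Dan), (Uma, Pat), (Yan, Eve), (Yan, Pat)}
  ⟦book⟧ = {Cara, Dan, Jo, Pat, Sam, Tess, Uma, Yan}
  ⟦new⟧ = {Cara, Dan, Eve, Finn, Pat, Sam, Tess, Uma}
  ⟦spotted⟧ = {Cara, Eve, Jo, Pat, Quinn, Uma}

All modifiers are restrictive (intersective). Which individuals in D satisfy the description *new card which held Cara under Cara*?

{Cara, Finn, Tess}

⟦which held Cara⟧ = {x : ⟨x, Cara⟩ ∈ ⟦held⟧} = {Cara, Finn, Jo, Pat, Quinn, Tess, Yan}
⟦under Cara⟧ = {x : ⟨x, Cara⟩ ∈ ⟦under⟧} = {Cara, Dan, Eve, Finn, Pat, Sam, Tess}
⟦card⟧ = {Cara, Dan, Finn, Jo, Sam, Tess, Yan}
… ∩ ⟦which held Cara⟧ = {Cara, Dan, Finn, Jo, Sam, Tess, Yan} ∩ {Cara, Finn, Jo, Pat, Quinn, Tess, Yan} = {Cara, Finn, Jo, Tess, Yan}
… ∩ ⟦under Cara⟧ = {Cara, Finn, Jo, Tess, Yan} ∩ {Cara, Dan, Eve, Finn, Pat, Sam, Tess} = {Cara, Finn, Tess}
… ∩ ⟦new⟧ = {Cara, Finn, Tess} ∩ {Cara, Dan, Eve, Finn, Pat, Sam, Tess, Uma} = {Cara, Finn, Tess}
So ⟦new card which held Cara under Cara⟧ = {Cara, Finn, Tess}.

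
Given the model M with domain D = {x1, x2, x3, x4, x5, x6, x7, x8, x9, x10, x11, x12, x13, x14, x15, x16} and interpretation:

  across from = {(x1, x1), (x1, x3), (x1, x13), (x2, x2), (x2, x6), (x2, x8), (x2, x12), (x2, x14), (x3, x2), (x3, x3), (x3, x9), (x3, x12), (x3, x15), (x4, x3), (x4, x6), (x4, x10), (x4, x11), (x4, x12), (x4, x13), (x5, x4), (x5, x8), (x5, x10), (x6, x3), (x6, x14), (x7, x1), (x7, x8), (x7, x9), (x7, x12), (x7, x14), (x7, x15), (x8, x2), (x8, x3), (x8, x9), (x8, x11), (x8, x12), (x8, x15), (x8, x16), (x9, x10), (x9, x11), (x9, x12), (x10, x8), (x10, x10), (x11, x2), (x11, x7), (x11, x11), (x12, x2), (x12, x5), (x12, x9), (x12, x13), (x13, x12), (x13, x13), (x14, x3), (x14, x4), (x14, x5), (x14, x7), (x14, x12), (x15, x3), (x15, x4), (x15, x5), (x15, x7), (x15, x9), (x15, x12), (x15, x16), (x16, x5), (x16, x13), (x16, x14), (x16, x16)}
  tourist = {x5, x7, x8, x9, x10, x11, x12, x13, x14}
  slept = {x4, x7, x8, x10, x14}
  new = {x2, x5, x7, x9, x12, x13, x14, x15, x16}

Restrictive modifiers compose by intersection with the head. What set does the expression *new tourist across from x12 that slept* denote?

⟦across from x12⟧ = {x : ⟨x, x12⟩ ∈ ⟦across from⟧} = {x2, x3, x4, x7, x8, x9, x13, x14, x15}
⟦that slept⟧ = ⟦slept⟧ = {x4, x7, x8, x10, x14}
⟦tourist⟧ = {x5, x7, x8, x9, x10, x11, x12, x13, x14}
… ∩ ⟦across from x12⟧ = {x5, x7, x8, x9, x10, x11, x12, x13, x14} ∩ {x2, x3, x4, x7, x8, x9, x13, x14, x15} = {x7, x8, x9, x13, x14}
… ∩ ⟦that slept⟧ = {x7, x8, x9, x13, x14} ∩ {x4, x7, x8, x10, x14} = {x7, x8, x14}
… ∩ ⟦new⟧ = {x7, x8, x14} ∩ {x2, x5, x7, x9, x12, x13, x14, x15, x16} = {x7, x14}
So ⟦new tourist across from x12 that slept⟧ = {x7, x14}.

{x7, x14}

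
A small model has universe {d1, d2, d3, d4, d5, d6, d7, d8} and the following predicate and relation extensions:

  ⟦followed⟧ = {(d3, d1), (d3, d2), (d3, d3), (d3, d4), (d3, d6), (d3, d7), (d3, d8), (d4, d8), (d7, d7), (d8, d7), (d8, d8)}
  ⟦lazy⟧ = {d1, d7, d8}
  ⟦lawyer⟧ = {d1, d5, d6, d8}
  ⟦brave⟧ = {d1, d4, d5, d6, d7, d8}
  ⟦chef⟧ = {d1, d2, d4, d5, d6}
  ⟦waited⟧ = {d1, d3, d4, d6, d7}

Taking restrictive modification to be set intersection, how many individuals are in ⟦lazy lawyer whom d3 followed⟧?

2

⟦whom d3 followed⟧ = {x : ⟨d3, x⟩ ∈ ⟦followed⟧} = {d1, d2, d3, d4, d6, d7, d8}
⟦lawyer⟧ = {d1, d5, d6, d8}
… ∩ ⟦whom d3 followed⟧ = {d1, d5, d6, d8} ∩ {d1, d2, d3, d4, d6, d7, d8} = {d1, d6, d8}
… ∩ ⟦lazy⟧ = {d1, d6, d8} ∩ {d1, d7, d8} = {d1, d8}
⟦lazy lawyer whom d3 followed⟧ = {d1, d8}, so the cardinality is 2.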